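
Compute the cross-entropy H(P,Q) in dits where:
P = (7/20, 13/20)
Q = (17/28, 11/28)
0.3396 dits

Cross-entropy: H(P,Q) = -Σ p(x) log q(x)

Alternatively: H(P,Q) = H(P) + D_KL(P||Q)
H(P) = 0.2812 dits
D_KL(P||Q) = 0.0584 dits

H(P,Q) = 0.2812 + 0.0584 = 0.3396 dits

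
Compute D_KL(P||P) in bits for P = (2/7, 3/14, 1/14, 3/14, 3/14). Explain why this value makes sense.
0.0000 bits

KL divergence satisfies the Gibbs inequality: D_KL(P||Q) ≥ 0 for all distributions P, Q.

D_KL(P||Q) = Σ p(x) log(p(x)/q(x))
Each term is p(x) × log_2(p(x)/p(x)) = p(x) × log_2(1) = 0, so the sum is 0.
D_KL(P||Q) = 0.0000 bits

When P = Q, the KL divergence is exactly 0, as there is no 'divergence' between identical distributions.

This non-negativity is a fundamental property: relative entropy cannot be negative because it measures how different Q is from P.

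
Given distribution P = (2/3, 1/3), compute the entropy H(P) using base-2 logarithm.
0.9183 bits

Shannon entropy is H(X) = -Σ p(x) log p(x).

For P = (2/3, 1/3):
H = -2/3 × log_2(2/3) -1/3 × log_2(1/3)
H = 0.9183 bits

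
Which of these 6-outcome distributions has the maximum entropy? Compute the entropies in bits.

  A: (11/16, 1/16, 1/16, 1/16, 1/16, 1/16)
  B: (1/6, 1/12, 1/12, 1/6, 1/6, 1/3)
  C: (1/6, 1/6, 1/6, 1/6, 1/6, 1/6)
C

For a discrete distribution over n outcomes, entropy is maximized by the uniform distribution.

Computing entropies:
H(A) = 1.6216 bits
H(B) = 2.4183 bits
H(C) = 2.5850 bits

The uniform distribution (where all probabilities equal 1/6) achieves the maximum entropy of log_2(6) = 2.5850 bits.

Distribution C has the highest entropy.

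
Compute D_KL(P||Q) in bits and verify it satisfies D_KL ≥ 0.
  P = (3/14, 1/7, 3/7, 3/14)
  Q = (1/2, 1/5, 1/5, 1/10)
0.3756 bits

KL divergence satisfies the Gibbs inequality: D_KL(P||Q) ≥ 0 for all distributions P, Q.

D_KL(P||Q) = Σ p(x) log(p(x)/q(x))
Term by term:
  x=0: 3/14 × log_2[(3/14)/(1/2)] = -0.2619
  x=1: 1/7 × log_2[(1/7)/(1/5)] = -0.0693
  x=2: 3/7 × log_2[(3/7)/(1/5)] = 0.4712
  x=3: 3/14 × log_2[(3/14)/(1/10)] = 0.2356
D_KL(P||Q) = 0.3756 bits

D_KL(P||Q) = 0.3756 ≥ 0 ✓

This non-negativity is a fundamental property: relative entropy cannot be negative because it measures how different Q is from P.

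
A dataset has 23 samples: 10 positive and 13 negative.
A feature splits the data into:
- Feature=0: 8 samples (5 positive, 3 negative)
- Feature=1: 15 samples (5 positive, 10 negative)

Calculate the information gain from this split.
0.0568 bits

Information Gain = H(Y) - H(Y|Feature)

Before split:
P(positive) = 10/23 = 0.4348
H(Y) = 0.9877 bits

After split:
Feature=0: H = 0.9544 bits (weight = 8/23)
Feature=1: H = 0.9183 bits (weight = 15/23)
H(Y|Feature) = (8/23)×0.9544 + (15/23)×0.9183 = 0.9309 bits

Information Gain = 0.9877 - 0.9309 = 0.0568 bits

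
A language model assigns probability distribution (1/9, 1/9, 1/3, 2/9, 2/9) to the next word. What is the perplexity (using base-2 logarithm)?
4.5858

Perplexity is 2^H (or exp(H) for natural log).

First, H = -Σ p log p = 2.1972 bits
Perplexity = 2^2.1972 = 4.5858

Interpretation: The model's uncertainty is equivalent to choosing uniformly among 4.6 options.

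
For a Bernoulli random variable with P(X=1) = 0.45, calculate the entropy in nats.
0.6881 nats

The binary entropy function is:
H(p) = -p log(p) - (1-p) log(1-p)

H(0.45) = -0.45 × log_e(0.45) - 0.55 × log_e(0.55)
H(0.45) = 0.6881 nats

Note: Binary entropy is maximized at p=0.5 (H=1 bit) and minimized at p=0 or p=1 (H=0).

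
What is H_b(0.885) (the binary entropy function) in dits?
0.1550 dits

The binary entropy function is:
H(p) = -p log(p) - (1-p) log(1-p)

H(0.885) = -0.885 × log_10(0.885) - 0.115 × log_10(0.115)
H(0.885) = 0.1550 dits

Note: Binary entropy is maximized at p=0.5 (H=1 bit) and minimized at p=0 or p=1 (H=0).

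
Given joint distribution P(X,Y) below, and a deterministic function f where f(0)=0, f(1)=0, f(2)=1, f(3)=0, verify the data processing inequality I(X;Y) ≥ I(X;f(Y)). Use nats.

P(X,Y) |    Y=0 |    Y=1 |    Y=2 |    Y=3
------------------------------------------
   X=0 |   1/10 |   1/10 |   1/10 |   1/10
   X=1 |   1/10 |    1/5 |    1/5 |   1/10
I(X;Y) = 0.0138, I(X;f(Y)) = 0.0040, inequality holds: 0.0138 ≥ 0.0040

Data Processing Inequality: For any Markov chain X → Y → Z, we have I(X;Y) ≥ I(X;Z).

Here Z = f(Y) is a deterministic function of Y, forming X → Y → Z.

Original I(X;Y) = 0.0138 nats

After applying f:
P(X,Z) where Z=f(Y):
- P(X,Z=0) = P(X,Y=0) + P(X,Y=1) + P(X,Y=3)
- P(X,Z=1) = P(X,Y=2)

I(X;Z) = I(X;f(Y)) = 0.0040 nats

Verification: 0.0138 ≥ 0.0040 ✓

Information cannot be created by processing; the function f can only lose information about X.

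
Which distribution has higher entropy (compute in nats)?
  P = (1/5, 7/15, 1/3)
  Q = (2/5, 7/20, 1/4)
Q

Computing entropies in nats:
H(P) = 1.0438
H(Q) = 1.0805

Distribution Q has higher entropy.

Intuition: The distribution closer to uniform (more spread out) has higher entropy.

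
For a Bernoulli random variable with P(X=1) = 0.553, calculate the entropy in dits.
0.2986 dits

The binary entropy function is:
H(p) = -p log(p) - (1-p) log(1-p)

H(0.553) = -0.553 × log_10(0.553) - 0.447 × log_10(0.447)
H(0.553) = 0.2986 dits

Note: Binary entropy is maximized at p=0.5 (H=1 bit) and minimized at p=0 or p=1 (H=0).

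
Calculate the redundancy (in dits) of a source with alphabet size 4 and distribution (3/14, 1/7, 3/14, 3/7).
0.0369 dits

Redundancy measures how far a source is from maximum entropy:
R = H_max - H(X)

Maximum entropy for 4 symbols: H_max = log_10(4) = 0.6021 dits
Actual entropy: H(X) = 0.5651 dits
Redundancy: R = 0.6021 - 0.5651 = 0.0369 dits

This redundancy represents potential for compression: the source could be compressed by 0.0369 dits per symbol.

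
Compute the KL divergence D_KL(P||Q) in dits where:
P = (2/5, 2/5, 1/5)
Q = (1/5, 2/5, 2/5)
0.0602 dits

KL divergence: D_KL(P||Q) = Σ p(x) log(p(x)/q(x))

Computing term by term:
  x=0: 2/5 × log_10[(2/5)/(1/5)] = 2/5 × 0.3010 = 0.1204
  x=1: 2/5 × log_10[(2/5)/(2/5)] = 2/5 × 0.0000 = 0.0000
  x=2: 1/5 × log_10[(1/5)/(2/5)] = 1/5 × -0.3010 = -0.0602

D_KL(P||Q) = 0.0602 dits

Note: KL divergence is always non-negative and equals 0 iff P = Q.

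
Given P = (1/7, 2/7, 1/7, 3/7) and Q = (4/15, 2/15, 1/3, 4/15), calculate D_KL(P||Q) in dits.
0.0916 dits

KL divergence: D_KL(P||Q) = Σ p(x) log(p(x)/q(x))

Computing term by term:
  x=0: 1/7 × log_10[(1/7)/(4/15)] = 1/7 × -0.2711 = -0.0387
  x=1: 2/7 × log_10[(2/7)/(2/15)] = 2/7 × 0.3310 = 0.0946
  x=2: 1/7 × log_10[(1/7)/(1/3)] = 1/7 × -0.3680 = -0.0526
  x=3: 3/7 × log_10[(3/7)/(4/15)] = 3/7 × 0.2061 = 0.0883

D_KL(P||Q) = 0.0916 dits

Note: KL divergence is always non-negative and equals 0 iff P = Q.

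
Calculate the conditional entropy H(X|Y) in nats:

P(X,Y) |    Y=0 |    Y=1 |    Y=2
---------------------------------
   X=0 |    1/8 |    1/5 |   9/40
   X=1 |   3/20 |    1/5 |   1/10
0.6673 nats

Using the chain rule: H(X|Y) = H(X,Y) - H(Y)

First, compute H(X,Y) = 1.7542 nats

Marginal P(Y) = (11/40, 2/5, 13/40)
H(Y) = 1.0868 nats

H(X|Y) = H(X,Y) - H(Y) = 1.7542 - 1.0868 = 0.6673 nats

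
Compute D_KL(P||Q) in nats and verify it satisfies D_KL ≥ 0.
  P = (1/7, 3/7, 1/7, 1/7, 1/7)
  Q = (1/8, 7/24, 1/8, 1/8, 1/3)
0.1011 nats

KL divergence satisfies the Gibbs inequality: D_KL(P||Q) ≥ 0 for all distributions P, Q.

D_KL(P||Q) = Σ p(x) log(p(x)/q(x))
Term by term:
  x=0: 1/7 × log_e[(1/7)/(1/8)] = 0.0191
  x=1: 3/7 × log_e[(3/7)/(7/24)] = 0.1649
  x=2: 1/7 × log_e[(1/7)/(1/8)] = 0.0191
  x=3: 1/7 × log_e[(1/7)/(1/8)] = 0.0191
  x=4: 1/7 × log_e[(1/7)/(1/3)] = -0.1210
D_KL(P||Q) = 0.1011 nats

D_KL(P||Q) = 0.1011 ≥ 0 ✓

This non-negativity is a fundamental property: relative entropy cannot be negative because it measures how different Q is from P.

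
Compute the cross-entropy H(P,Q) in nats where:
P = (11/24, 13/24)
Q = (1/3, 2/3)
0.7232 nats

Cross-entropy: H(P,Q) = -Σ p(x) log q(x)

Alternatively: H(P,Q) = H(P) + D_KL(P||Q)
H(P) = 0.6897 nats
D_KL(P||Q) = 0.0335 nats

H(P,Q) = 0.6897 + 0.0335 = 0.7232 nats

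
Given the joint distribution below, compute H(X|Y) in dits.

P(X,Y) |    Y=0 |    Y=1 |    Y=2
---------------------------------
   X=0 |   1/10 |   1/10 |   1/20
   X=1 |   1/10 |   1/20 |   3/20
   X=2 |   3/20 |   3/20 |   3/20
0.4484 dits

Using the chain rule: H(X|Y) = H(X,Y) - H(Y)

First, compute H(X,Y) = 0.9244 dits

Marginal P(Y) = (7/20, 3/10, 7/20)
H(Y) = 0.4760 dits

H(X|Y) = H(X,Y) - H(Y) = 0.9244 - 0.4760 = 0.4484 dits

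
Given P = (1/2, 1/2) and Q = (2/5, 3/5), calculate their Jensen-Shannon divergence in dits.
0.0022 dits

Jensen-Shannon divergence is:
JSD(P||Q) = 0.5 × D_KL(P||M) + 0.5 × D_KL(Q||M)
where M = 0.5 × (P + Q) is the mixture distribution.

M = 0.5 × (1/2, 1/2) + 0.5 × (2/5, 3/5) = (9/20, 11/20)

D_KL(P||M) = 0.0022 dits
D_KL(Q||M) = 0.0022 dits

JSD(P||Q) = 0.5 × 0.0022 + 0.5 × 0.0022 = 0.0022 dits

Unlike KL divergence, JSD is symmetric and bounded: 0 ≤ JSD ≤ log(2).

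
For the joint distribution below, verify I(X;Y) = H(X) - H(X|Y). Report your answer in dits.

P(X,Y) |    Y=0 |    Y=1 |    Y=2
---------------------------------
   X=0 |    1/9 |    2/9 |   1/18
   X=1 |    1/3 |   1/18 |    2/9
I(X;Y) = 0.0609 dits

Mutual information has multiple equivalent forms:
- I(X;Y) = H(X) - H(X|Y)
- I(X;Y) = H(Y) - H(Y|X)
- I(X;Y) = H(X) + H(Y) - H(X,Y)

Computing all quantities:
H(X) = 0.2902, H(Y) = 0.4656, H(X,Y) = 0.6949
H(X|Y) = 0.2293, H(Y|X) = 0.4046

Verification:
H(X) - H(X|Y) = 0.2902 - 0.2293 = 0.0609
H(Y) - H(Y|X) = 0.4656 - 0.4046 = 0.0609
H(X) + H(Y) - H(X,Y) = 0.2902 + 0.4656 - 0.6949 = 0.0609

All forms give I(X;Y) = 0.0609 dits. ✓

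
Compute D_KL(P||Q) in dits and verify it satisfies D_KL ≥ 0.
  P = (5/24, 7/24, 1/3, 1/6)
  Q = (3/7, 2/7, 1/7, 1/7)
0.0712 dits

KL divergence satisfies the Gibbs inequality: D_KL(P||Q) ≥ 0 for all distributions P, Q.

D_KL(P||Q) = Σ p(x) log(p(x)/q(x))
Term by term:
  x=0: 5/24 × log_10[(5/24)/(3/7)] = -0.0653
  x=1: 7/24 × log_10[(7/24)/(2/7)] = 0.0026
  x=2: 1/3 × log_10[(1/3)/(1/7)] = 0.1227
  x=3: 1/6 × log_10[(1/6)/(1/7)] = 0.0112
D_KL(P||Q) = 0.0712 dits

D_KL(P||Q) = 0.0712 ≥ 0 ✓

This non-negativity is a fundamental property: relative entropy cannot be negative because it measures how different Q is from P.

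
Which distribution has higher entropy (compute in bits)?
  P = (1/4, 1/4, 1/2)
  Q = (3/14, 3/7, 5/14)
Q

Computing entropies in bits:
H(P) = 1.5000
H(Q) = 1.5306

Distribution Q has higher entropy.

Intuition: The distribution closer to uniform (more spread out) has higher entropy.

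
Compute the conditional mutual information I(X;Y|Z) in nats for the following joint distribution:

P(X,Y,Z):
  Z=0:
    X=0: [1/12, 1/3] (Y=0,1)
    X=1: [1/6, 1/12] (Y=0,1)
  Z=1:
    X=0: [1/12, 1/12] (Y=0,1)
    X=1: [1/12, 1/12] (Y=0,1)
0.0734 nats

Conditional mutual information: I(X;Y|Z) = H(X|Z) + H(Y|Z) - H(X,Y|Z)

H(Z) = 0.6365
H(X,Z) = 1.3086 → H(X|Z) = 0.6721
H(Y,Z) = 1.3086 → H(Y|Z) = 0.6721
H(X,Y,Z) = 1.9073 → H(X,Y|Z) = 1.2708

I(X;Y|Z) = 0.6721 + 0.6721 - 1.2708 = 0.0734 nats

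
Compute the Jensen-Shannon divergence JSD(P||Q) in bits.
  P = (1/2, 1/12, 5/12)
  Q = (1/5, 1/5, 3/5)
0.0777 bits

Jensen-Shannon divergence is:
JSD(P||Q) = 0.5 × D_KL(P||M) + 0.5 × D_KL(Q||M)
where M = 0.5 × (P + Q) is the mixture distribution.

M = 0.5 × (1/2, 1/12, 5/12) + 0.5 × (1/5, 1/5, 3/5) = (7/20, 0.141667, 0.508333)

D_KL(P||M) = 0.0740 bits
D_KL(Q||M) = 0.0815 bits

JSD(P||Q) = 0.5 × 0.0740 + 0.5 × 0.0815 = 0.0777 bits

Unlike KL divergence, JSD is symmetric and bounded: 0 ≤ JSD ≤ log(2).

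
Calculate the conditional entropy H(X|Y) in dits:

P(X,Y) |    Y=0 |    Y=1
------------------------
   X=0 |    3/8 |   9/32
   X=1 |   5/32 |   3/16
0.2768 dits

Using the chain rule: H(X|Y) = H(X,Y) - H(Y)

First, compute H(X,Y) = 0.5770 dits

Marginal P(Y) = (17/32, 15/32)
H(Y) = 0.3002 dits

H(X|Y) = H(X,Y) - H(Y) = 0.5770 - 0.3002 = 0.2768 dits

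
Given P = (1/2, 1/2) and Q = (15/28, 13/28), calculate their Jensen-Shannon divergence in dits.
0.0003 dits

Jensen-Shannon divergence is:
JSD(P||Q) = 0.5 × D_KL(P||M) + 0.5 × D_KL(Q||M)
where M = 0.5 × (P + Q) is the mixture distribution.

M = 0.5 × (1/2, 1/2) + 0.5 × (15/28, 13/28) = (0.517857, 0.482143)

D_KL(P||M) = 0.0003 dits
D_KL(Q||M) = 0.0003 dits

JSD(P||Q) = 0.5 × 0.0003 + 0.5 × 0.0003 = 0.0003 dits

Unlike KL divergence, JSD is symmetric and bounded: 0 ≤ JSD ≤ log(2).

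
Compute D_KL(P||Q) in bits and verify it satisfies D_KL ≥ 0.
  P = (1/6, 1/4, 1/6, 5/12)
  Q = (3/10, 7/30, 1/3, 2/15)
0.4018 bits

KL divergence satisfies the Gibbs inequality: D_KL(P||Q) ≥ 0 for all distributions P, Q.

D_KL(P||Q) = Σ p(x) log(p(x)/q(x))
Term by term:
  x=0: 1/6 × log_2[(1/6)/(3/10)] = -0.1413
  x=1: 1/4 × log_2[(1/4)/(7/30)] = 0.0249
  x=2: 1/6 × log_2[(1/6)/(1/3)] = -0.1667
  x=3: 5/12 × log_2[(5/12)/(2/15)] = 0.6849
D_KL(P||Q) = 0.4018 bits

D_KL(P||Q) = 0.4018 ≥ 0 ✓

This non-negativity is a fundamental property: relative entropy cannot be negative because it measures how different Q is from P.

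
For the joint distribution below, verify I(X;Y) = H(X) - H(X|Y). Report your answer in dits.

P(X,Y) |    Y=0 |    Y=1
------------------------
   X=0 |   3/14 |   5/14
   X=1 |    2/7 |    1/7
I(X;Y) = 0.0184 dits

Mutual information has multiple equivalent forms:
- I(X;Y) = H(X) - H(X|Y)
- I(X;Y) = H(Y) - H(Y|X)
- I(X;Y) = H(X) + H(Y) - H(X,Y)

Computing all quantities:
H(X) = 0.2966, H(Y) = 0.3010, H(X,Y) = 0.5792
H(X|Y) = 0.2782, H(Y|X) = 0.2827

Verification:
H(X) - H(X|Y) = 0.2966 - 0.2782 = 0.0184
H(Y) - H(Y|X) = 0.3010 - 0.2827 = 0.0184
H(X) + H(Y) - H(X,Y) = 0.2966 + 0.3010 - 0.5792 = 0.0184

All forms give I(X;Y) = 0.0184 dits. ✓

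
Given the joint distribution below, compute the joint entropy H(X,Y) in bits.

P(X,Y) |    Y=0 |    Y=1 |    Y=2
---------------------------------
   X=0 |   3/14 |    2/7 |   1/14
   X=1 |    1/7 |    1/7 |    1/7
2.4677 bits

Joint entropy is H(X,Y) = -Σ_{x,y} p(x,y) log p(x,y).

Summing over all non-zero entries:
H(X,Y) = -[3/14·log_2(3/14) + 2/7·log_2(2/7) + 1/14·log_2(1/14) + 1/7·log_2(1/7) + 1/7·log_2(1/7) + 1/7·log_2(1/7)]
H(X,Y) = 2.4677 bits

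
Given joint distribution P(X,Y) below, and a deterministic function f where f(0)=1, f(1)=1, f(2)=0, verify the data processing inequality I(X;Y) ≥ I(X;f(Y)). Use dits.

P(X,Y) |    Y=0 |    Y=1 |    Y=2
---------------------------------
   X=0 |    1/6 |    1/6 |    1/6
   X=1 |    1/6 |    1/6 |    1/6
I(X;Y) = 0.0000, I(X;f(Y)) = 0.0000, inequality holds: 0.0000 ≥ 0.0000

Data Processing Inequality: For any Markov chain X → Y → Z, we have I(X;Y) ≥ I(X;Z).

Here Z = f(Y) is a deterministic function of Y, forming X → Y → Z.

Original I(X;Y) = 0.0000 dits

After applying f:
P(X,Z) where Z=f(Y):
- P(X,Z=0) = P(X,Y=2)
- P(X,Z=1) = P(X,Y=0) + P(X,Y=1)

I(X;Z) = I(X;f(Y)) = 0.0000 dits

Verification: 0.0000 ≥ 0.0000 ✓

Information cannot be created by processing; the function f can only lose information about X.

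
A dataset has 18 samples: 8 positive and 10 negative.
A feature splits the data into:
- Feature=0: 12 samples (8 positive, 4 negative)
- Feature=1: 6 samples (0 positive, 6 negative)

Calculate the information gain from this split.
0.3789 bits

Information Gain = H(Y) - H(Y|Feature)

Before split:
P(positive) = 8/18 = 0.4444
H(Y) = 0.9911 bits

After split:
Feature=0: H = 0.9183 bits (weight = 12/18)
Feature=1: H = 0.0000 bits (weight = 6/18)
H(Y|Feature) = (12/18)×0.9183 + (6/18)×0.0000 = 0.6122 bits

Information Gain = 0.9911 - 0.6122 = 0.3789 bits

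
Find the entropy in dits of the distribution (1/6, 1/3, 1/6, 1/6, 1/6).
0.6778 dits

Shannon entropy is H(X) = -Σ p(x) log p(x).

For P = (1/6, 1/3, 1/6, 1/6, 1/6):
H = -1/6 × log_10(1/6) -1/3 × log_10(1/3) -1/6 × log_10(1/6) -1/6 × log_10(1/6) -1/6 × log_10(1/6)
H = 0.6778 dits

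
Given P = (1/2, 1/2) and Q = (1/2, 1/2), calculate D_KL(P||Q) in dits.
0.0000 dits

KL divergence: D_KL(P||Q) = Σ p(x) log(p(x)/q(x))

Computing term by term:
  x=0: 1/2 × log_10[(1/2)/(1/2)] = 1/2 × 0.0000 = 0.0000
  x=1: 1/2 × log_10[(1/2)/(1/2)] = 1/2 × 0.0000 = 0.0000

D_KL(P||Q) = 0.0000 dits

Note: KL divergence is always non-negative and equals 0 iff P = Q.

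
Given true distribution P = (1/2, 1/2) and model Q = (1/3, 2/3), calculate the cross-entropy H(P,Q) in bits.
1.0850 bits

Cross-entropy: H(P,Q) = -Σ p(x) log q(x)

Alternatively: H(P,Q) = H(P) + D_KL(P||Q)
H(P) = 1.0000 bits
D_KL(P||Q) = 0.0850 bits

H(P,Q) = 1.0000 + 0.0850 = 1.0850 bits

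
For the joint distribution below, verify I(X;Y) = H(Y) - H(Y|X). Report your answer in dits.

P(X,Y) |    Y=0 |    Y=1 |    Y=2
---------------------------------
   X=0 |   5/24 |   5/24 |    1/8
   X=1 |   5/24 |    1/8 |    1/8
I(X;Y) = 0.0031 dits

Mutual information has multiple equivalent forms:
- I(X;Y) = H(X) - H(X|Y)
- I(X;Y) = H(Y) - H(Y|X)
- I(X;Y) = H(X) + H(Y) - H(X,Y)

Computing all quantities:
H(X) = 0.2995, H(Y) = 0.4680, H(X,Y) = 0.7644
H(X|Y) = 0.2965, H(Y|X) = 0.4649

Verification:
H(X) - H(X|Y) = 0.2995 - 0.2965 = 0.0031
H(Y) - H(Y|X) = 0.4680 - 0.4649 = 0.0031
H(X) + H(Y) - H(X,Y) = 0.2995 + 0.4680 - 0.7644 = 0.0031

All forms give I(X;Y) = 0.0031 dits. ✓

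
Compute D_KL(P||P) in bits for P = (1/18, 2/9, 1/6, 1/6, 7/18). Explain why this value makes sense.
0.0000 bits

KL divergence satisfies the Gibbs inequality: D_KL(P||Q) ≥ 0 for all distributions P, Q.

D_KL(P||Q) = Σ p(x) log(p(x)/q(x))
Each term is p(x) × log_2(p(x)/p(x)) = p(x) × log_2(1) = 0, so the sum is 0.
D_KL(P||Q) = 0.0000 bits

When P = Q, the KL divergence is exactly 0, as there is no 'divergence' between identical distributions.

This non-negativity is a fundamental property: relative entropy cannot be negative because it measures how different Q is from P.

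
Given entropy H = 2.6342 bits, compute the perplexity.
6.2083

Perplexity is 2^H (or exp(H) for natural log).

H = 2.6342 bits
Perplexity = 2^2.6342 = 6.2083

Interpretation: The model's uncertainty is equivalent to choosing uniformly among 6.2 options.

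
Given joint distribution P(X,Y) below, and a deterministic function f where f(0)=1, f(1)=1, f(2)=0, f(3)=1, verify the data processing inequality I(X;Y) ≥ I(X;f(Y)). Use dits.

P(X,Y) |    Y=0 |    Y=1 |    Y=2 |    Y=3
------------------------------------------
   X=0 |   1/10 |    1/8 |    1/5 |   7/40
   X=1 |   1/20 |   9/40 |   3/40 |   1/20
I(X;Y) = 0.0300, I(X;f(Y)) = 0.0057, inequality holds: 0.0300 ≥ 0.0057

Data Processing Inequality: For any Markov chain X → Y → Z, we have I(X;Y) ≥ I(X;Z).

Here Z = f(Y) is a deterministic function of Y, forming X → Y → Z.

Original I(X;Y) = 0.0300 dits

After applying f:
P(X,Z) where Z=f(Y):
- P(X,Z=0) = P(X,Y=2)
- P(X,Z=1) = P(X,Y=0) + P(X,Y=1) + P(X,Y=3)

I(X;Z) = I(X;f(Y)) = 0.0057 dits

Verification: 0.0300 ≥ 0.0057 ✓

Information cannot be created by processing; the function f can only lose information about X.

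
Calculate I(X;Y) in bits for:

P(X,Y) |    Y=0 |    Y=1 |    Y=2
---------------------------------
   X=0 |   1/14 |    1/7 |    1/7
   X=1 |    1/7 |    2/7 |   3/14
0.0032 bits

Mutual information: I(X;Y) = H(X) + H(Y) - H(X,Y)

Marginals:
P(X) = (5/14, 9/14), H(X) = 0.9403 bits
P(Y) = (3/14, 3/7, 5/14), H(Y) = 1.5306 bits

Joint entropy: H(X,Y) = 2.4677 bits

I(X;Y) = 0.9403 + 1.5306 - 2.4677 = 0.0032 bits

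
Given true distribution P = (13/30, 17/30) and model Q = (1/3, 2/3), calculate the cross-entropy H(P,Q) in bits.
1.0183 bits

Cross-entropy: H(P,Q) = -Σ p(x) log q(x)

Alternatively: H(P,Q) = H(P) + D_KL(P||Q)
H(P) = 0.9871 bits
D_KL(P||Q) = 0.0312 bits

H(P,Q) = 0.9871 + 0.0312 = 1.0183 bits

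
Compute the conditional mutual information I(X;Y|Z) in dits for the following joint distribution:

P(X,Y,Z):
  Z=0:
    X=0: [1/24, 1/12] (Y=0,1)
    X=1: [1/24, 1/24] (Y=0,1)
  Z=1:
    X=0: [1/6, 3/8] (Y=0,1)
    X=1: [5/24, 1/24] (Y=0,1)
0.0450 dits

Conditional mutual information: I(X;Y|Z) = H(X|Z) + H(Y|Z) - H(X,Y|Z)

H(Z) = 0.2222
H(X,Z) = 0.4976 → H(X|Z) = 0.2753
H(Y,Z) = 0.5210 → H(Y|Z) = 0.2987
H(X,Y,Z) = 0.7513 → H(X,Y|Z) = 0.5291

I(X;Y|Z) = 0.2753 + 0.2987 - 0.5291 = 0.0450 dits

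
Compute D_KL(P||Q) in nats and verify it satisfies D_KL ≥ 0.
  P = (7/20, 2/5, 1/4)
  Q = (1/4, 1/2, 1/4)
0.0285 nats

KL divergence satisfies the Gibbs inequality: D_KL(P||Q) ≥ 0 for all distributions P, Q.

D_KL(P||Q) = Σ p(x) log(p(x)/q(x))
Term by term:
  x=0: 7/20 × log_e[(7/20)/(1/4)] = 0.1178
  x=1: 2/5 × log_e[(2/5)/(1/2)] = -0.0893
  x=2: 1/4 × log_e[(1/4)/(1/4)] = 0.0000
D_KL(P||Q) = 0.0285 nats

D_KL(P||Q) = 0.0285 ≥ 0 ✓

This non-negativity is a fundamental property: relative entropy cannot be negative because it measures how different Q is from P.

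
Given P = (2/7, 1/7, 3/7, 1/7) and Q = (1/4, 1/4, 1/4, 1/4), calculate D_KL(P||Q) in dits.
0.0475 dits

KL divergence: D_KL(P||Q) = Σ p(x) log(p(x)/q(x))

Computing term by term:
  x=0: 2/7 × log_10[(2/7)/(1/4)] = 2/7 × 0.0580 = 0.0166
  x=1: 1/7 × log_10[(1/7)/(1/4)] = 1/7 × -0.2430 = -0.0347
  x=2: 3/7 × log_10[(3/7)/(1/4)] = 3/7 × 0.2341 = 0.1003
  x=3: 1/7 × log_10[(1/7)/(1/4)] = 1/7 × -0.2430 = -0.0347

D_KL(P||Q) = 0.0475 dits

Note: KL divergence is always non-negative and equals 0 iff P = Q.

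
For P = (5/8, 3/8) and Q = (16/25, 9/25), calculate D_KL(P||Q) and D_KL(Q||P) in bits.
D_KL(P||Q) = 0.0007, D_KL(Q||P) = 0.0007

KL divergence is not symmetric: D_KL(P||Q) ≠ D_KL(Q||P) in general.

D_KL(P||Q) = 0.0007 bits
D_KL(Q||P) = 0.0007 bits

In this case they happen to be equal (to 4 decimal places).

This asymmetry is why KL divergence is not a true distance metric.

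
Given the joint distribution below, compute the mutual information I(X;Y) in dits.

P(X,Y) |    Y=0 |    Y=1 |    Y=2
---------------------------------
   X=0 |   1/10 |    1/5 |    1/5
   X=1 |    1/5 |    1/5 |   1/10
0.0148 dits

Mutual information: I(X;Y) = H(X) + H(Y) - H(X,Y)

Marginals:
P(X) = (1/2, 1/2), H(X) = 0.3010 dits
P(Y) = (3/10, 2/5, 3/10), H(Y) = 0.4729 dits

Joint entropy: H(X,Y) = 0.7592 dits

I(X;Y) = 0.3010 + 0.4729 - 0.7592 = 0.0148 dits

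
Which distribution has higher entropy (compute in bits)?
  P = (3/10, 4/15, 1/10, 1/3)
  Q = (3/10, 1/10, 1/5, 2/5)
P

Computing entropies in bits:
H(P) = 1.8901
H(Q) = 1.8464

Distribution P has higher entropy.

Intuition: The distribution closer to uniform (more spread out) has higher entropy.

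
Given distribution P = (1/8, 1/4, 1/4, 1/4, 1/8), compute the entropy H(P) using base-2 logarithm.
2.2500 bits

Shannon entropy is H(X) = -Σ p(x) log p(x).

For P = (1/8, 1/4, 1/4, 1/4, 1/8):
H = -1/8 × log_2(1/8) -1/4 × log_2(1/4) -1/4 × log_2(1/4) -1/4 × log_2(1/4) -1/8 × log_2(1/8)
H = 2.2500 bits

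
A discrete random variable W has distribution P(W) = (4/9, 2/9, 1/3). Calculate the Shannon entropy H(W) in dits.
0.4607 dits

Shannon entropy is H(X) = -Σ p(x) log p(x).

For P = (4/9, 2/9, 1/3):
H = -4/9 × log_10(4/9) -2/9 × log_10(2/9) -1/3 × log_10(1/3)
H = 0.4607 dits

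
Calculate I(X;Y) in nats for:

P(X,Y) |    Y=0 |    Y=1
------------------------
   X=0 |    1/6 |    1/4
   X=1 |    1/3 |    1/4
0.0144 nats

Mutual information: I(X;Y) = H(X) + H(Y) - H(X,Y)

Marginals:
P(X) = (5/12, 7/12), H(X) = 0.6792 nats
P(Y) = (1/2, 1/2), H(Y) = 0.6931 nats

Joint entropy: H(X,Y) = 1.3580 nats

I(X;Y) = 0.6792 + 0.6931 - 1.3580 = 0.0144 nats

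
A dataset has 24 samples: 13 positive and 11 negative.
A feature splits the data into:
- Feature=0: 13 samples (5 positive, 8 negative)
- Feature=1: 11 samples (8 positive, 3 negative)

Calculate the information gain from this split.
0.0869 bits

Information Gain = H(Y) - H(Y|Feature)

Before split:
P(positive) = 13/24 = 0.5417
H(Y) = 0.9950 bits

After split:
Feature=0: H = 0.9612 bits (weight = 13/24)
Feature=1: H = 0.8454 bits (weight = 11/24)
H(Y|Feature) = (13/24)×0.9612 + (11/24)×0.8454 = 0.9081 bits

Information Gain = 0.9950 - 0.9081 = 0.0869 bits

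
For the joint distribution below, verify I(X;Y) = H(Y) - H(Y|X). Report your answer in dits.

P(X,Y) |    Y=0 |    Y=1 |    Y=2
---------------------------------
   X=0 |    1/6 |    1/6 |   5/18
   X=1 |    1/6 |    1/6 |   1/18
I(X;Y) = 0.0243 dits

Mutual information has multiple equivalent forms:
- I(X;Y) = H(X) - H(X|Y)
- I(X;Y) = H(Y) - H(Y|X)
- I(X;Y) = H(X) + H(Y) - H(X,Y)

Computing all quantities:
H(X) = 0.2902, H(Y) = 0.4771, H(X,Y) = 0.7430
H(X|Y) = 0.2659, H(Y|X) = 0.4528

Verification:
H(X) - H(X|Y) = 0.2902 - 0.2659 = 0.0243
H(Y) - H(Y|X) = 0.4771 - 0.4528 = 0.0243
H(X) + H(Y) - H(X,Y) = 0.2902 + 0.4771 - 0.7430 = 0.0243

All forms give I(X;Y) = 0.0243 dits. ✓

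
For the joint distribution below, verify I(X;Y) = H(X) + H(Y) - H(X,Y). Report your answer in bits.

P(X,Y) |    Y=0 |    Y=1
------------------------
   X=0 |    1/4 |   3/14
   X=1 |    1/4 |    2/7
I(X;Y) = 0.0037 bits

Mutual information has multiple equivalent forms:
- I(X;Y) = H(X) - H(X|Y)
- I(X;Y) = H(Y) - H(Y|X)
- I(X;Y) = H(X) + H(Y) - H(X,Y)

Computing all quantities:
H(X) = 0.9963, H(Y) = 1.0000, H(X,Y) = 1.9926
H(X|Y) = 0.9926, H(Y|X) = 0.9963

Verification:
H(X) - H(X|Y) = 0.9963 - 0.9926 = 0.0037
H(Y) - H(Y|X) = 1.0000 - 0.9963 = 0.0037
H(X) + H(Y) - H(X,Y) = 0.9963 + 1.0000 - 1.9926 = 0.0037

All forms give I(X;Y) = 0.0037 bits. ✓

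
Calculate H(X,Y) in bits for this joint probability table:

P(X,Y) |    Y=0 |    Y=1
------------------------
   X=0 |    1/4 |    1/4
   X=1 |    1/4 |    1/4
2.0000 bits

Joint entropy is H(X,Y) = -Σ_{x,y} p(x,y) log p(x,y).

Summing over all non-zero entries:
H(X,Y) = -[1/4·log_2(1/4) + 1/4·log_2(1/4) + 1/4·log_2(1/4) + 1/4·log_2(1/4)]
H(X,Y) = 2.0000 bits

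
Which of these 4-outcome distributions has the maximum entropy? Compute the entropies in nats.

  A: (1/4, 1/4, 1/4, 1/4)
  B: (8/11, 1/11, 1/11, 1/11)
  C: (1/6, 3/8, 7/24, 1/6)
A

For a discrete distribution over n outcomes, entropy is maximized by the uniform distribution.

Computing entropies:
H(A) = 1.3863 nats
H(B) = 0.8856 nats
H(C) = 1.3244 nats

The uniform distribution (where all probabilities equal 1/4) achieves the maximum entropy of log_e(4) = 1.3863 nats.

Distribution A has the highest entropy.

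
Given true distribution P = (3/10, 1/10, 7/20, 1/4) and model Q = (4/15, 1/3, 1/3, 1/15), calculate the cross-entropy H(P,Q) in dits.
0.6809 dits

Cross-entropy: H(P,Q) = -Σ p(x) log q(x)

Alternatively: H(P,Q) = H(P) + D_KL(P||Q)
H(P) = 0.5670 dits
D_KL(P||Q) = 0.1140 dits

H(P,Q) = 0.5670 + 0.1140 = 0.6809 dits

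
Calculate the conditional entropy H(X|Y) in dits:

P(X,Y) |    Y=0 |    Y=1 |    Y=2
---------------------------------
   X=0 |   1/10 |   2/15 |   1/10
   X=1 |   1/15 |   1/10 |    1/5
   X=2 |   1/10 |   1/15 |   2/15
0.4626 dits

Using the chain rule: H(X|Y) = H(X,Y) - H(Y)

First, compute H(X,Y) = 0.9300 dits

Marginal P(Y) = (4/15, 3/10, 13/30)
H(Y) = 0.4673 dits

H(X|Y) = H(X,Y) - H(Y) = 0.9300 - 0.4673 = 0.4626 dits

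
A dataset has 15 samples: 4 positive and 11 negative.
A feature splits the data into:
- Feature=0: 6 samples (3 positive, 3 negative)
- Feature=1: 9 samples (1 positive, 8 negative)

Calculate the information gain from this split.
0.1347 bits

Information Gain = H(Y) - H(Y|Feature)

Before split:
P(positive) = 4/15 = 0.2667
H(Y) = 0.8366 bits

After split:
Feature=0: H = 1.0000 bits (weight = 6/15)
Feature=1: H = 0.5033 bits (weight = 9/15)
H(Y|Feature) = (6/15)×1.0000 + (9/15)×0.5033 = 0.7020 bits

Information Gain = 0.8366 - 0.7020 = 0.1347 bits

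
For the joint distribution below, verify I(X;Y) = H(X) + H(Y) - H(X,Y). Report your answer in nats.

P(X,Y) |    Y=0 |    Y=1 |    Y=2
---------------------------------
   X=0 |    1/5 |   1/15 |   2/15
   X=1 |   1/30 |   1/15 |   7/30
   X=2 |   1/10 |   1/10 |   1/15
I(X;Y) = 0.1077 nats

Mutual information has multiple equivalent forms:
- I(X;Y) = H(X) - H(X|Y)
- I(X;Y) = H(Y) - H(Y|X)
- I(X;Y) = H(X) + H(Y) - H(X,Y)

Computing all quantities:
H(X) = 1.0852, H(Y) = 1.0681, H(X,Y) = 2.0456
H(X|Y) = 0.9775, H(Y|X) = 0.9604

Verification:
H(X) - H(X|Y) = 1.0852 - 0.9775 = 0.1077
H(Y) - H(Y|X) = 1.0681 - 0.9604 = 0.1077
H(X) + H(Y) - H(X,Y) = 1.0852 + 1.0681 - 2.0456 = 0.1077

All forms give I(X;Y) = 0.1077 nats. ✓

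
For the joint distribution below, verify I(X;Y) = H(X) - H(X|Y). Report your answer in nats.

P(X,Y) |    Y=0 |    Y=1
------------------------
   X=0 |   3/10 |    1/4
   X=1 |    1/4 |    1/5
I(X;Y) = 0.0001 nats

Mutual information has multiple equivalent forms:
- I(X;Y) = H(X) - H(X|Y)
- I(X;Y) = H(Y) - H(Y|X)
- I(X;Y) = H(X) + H(Y) - H(X,Y)

Computing all quantities:
H(X) = 0.6881, H(Y) = 0.6881, H(X,Y) = 1.3762
H(X|Y) = 0.6881, H(Y|X) = 0.6881

Verification:
H(X) - H(X|Y) = 0.6881 - 0.6881 = 0.0001
H(Y) - H(Y|X) = 0.6881 - 0.6881 = 0.0001
H(X) + H(Y) - H(X,Y) = 0.6881 + 0.6881 - 1.3762 = 0.0001

All forms give I(X;Y) = 0.0001 nats. ✓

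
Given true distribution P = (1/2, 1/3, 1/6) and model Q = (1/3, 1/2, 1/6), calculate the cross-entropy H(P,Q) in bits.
1.5566 bits

Cross-entropy: H(P,Q) = -Σ p(x) log q(x)

Alternatively: H(P,Q) = H(P) + D_KL(P||Q)
H(P) = 1.4591 bits
D_KL(P||Q) = 0.0975 bits

H(P,Q) = 1.4591 + 0.0975 = 1.5566 bits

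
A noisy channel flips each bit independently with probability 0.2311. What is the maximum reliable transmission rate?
0.2201 bits

For a binary symmetric channel (BSC) with error probability p:
Capacity C = 1 - H(p) bits per symbol

where H(p) = -p log₂(p) - (1-p) log₂(1-p) is the binary entropy function.

H(0.2311) = 0.7799 bits
C = 1 - 0.7799 = 0.2201 bits per symbol

This means we can reliably transmit up to 0.2201 bits of information per channel use.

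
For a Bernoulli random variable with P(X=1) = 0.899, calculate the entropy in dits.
0.1421 dits

The binary entropy function is:
H(p) = -p log(p) - (1-p) log(1-p)

H(0.899) = -0.899 × log_10(0.899) - 0.101 × log_10(0.101)
H(0.899) = 0.1421 dits

Note: Binary entropy is maximized at p=0.5 (H=1 bit) and minimized at p=0 or p=1 (H=0).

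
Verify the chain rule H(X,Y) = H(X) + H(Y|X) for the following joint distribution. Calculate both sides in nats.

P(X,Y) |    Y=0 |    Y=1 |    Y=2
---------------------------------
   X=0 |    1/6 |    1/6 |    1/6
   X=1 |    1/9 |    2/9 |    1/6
H(X,Y) = 1.7729, H(X) = 0.6931, H(Y|X) = 1.0797 (all in nats)

Chain rule: H(X,Y) = H(X) + H(Y|X)

Left side — joint entropy directly:
H(X,Y) = -Σ p(x,y) log p(x,y) = 1.7729 nats

Right side — compute H(Y|X) from the conditional distributions:
P(X) = (1/2, 1/2), so H(X) = 0.6931 nats
H(Y|X) = Σ_x P(X=x) · H(Y|X=x):
  P(Y|X=0) = (1/3, 1/3, 1/3), H(Y|X=0) = 1.0986, weight P(X=0) = 1/2
  P(Y|X=1) = (2/9, 4/9, 1/3), H(Y|X=1) = 1.0609, weight P(X=1) = 1/2
H(Y|X) = 1.0797 nats

H(X) + H(Y|X) = 0.6931 + 1.0797 = 1.7729 nats

Both sides equal 1.7729 nats. ✓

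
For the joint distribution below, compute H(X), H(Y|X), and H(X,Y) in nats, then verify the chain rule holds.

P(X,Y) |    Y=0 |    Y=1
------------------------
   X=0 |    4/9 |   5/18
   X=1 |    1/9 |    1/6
H(X,Y) = 1.2590, H(X) = 0.5908, H(Y|X) = 0.6681 (all in nats)

Chain rule: H(X,Y) = H(X) + H(Y|X)

Left side — joint entropy directly:
H(X,Y) = -Σ p(x,y) log p(x,y) = 1.2590 nats

Right side — compute H(Y|X) from the conditional distributions:
P(X) = (13/18, 5/18), so H(X) = 0.5908 nats
H(Y|X) = Σ_x P(X=x) · H(Y|X=x):
  P(Y|X=0) = (8/13, 5/13), H(Y|X=0) = 0.6663, weight P(X=0) = 13/18
  P(Y|X=1) = (2/5, 3/5), H(Y|X=1) = 0.6730, weight P(X=1) = 5/18
H(Y|X) = 0.6681 nats

H(X) + H(Y|X) = 0.5908 + 0.6681 = 1.2590 nats

Both sides equal 1.2590 nats. ✓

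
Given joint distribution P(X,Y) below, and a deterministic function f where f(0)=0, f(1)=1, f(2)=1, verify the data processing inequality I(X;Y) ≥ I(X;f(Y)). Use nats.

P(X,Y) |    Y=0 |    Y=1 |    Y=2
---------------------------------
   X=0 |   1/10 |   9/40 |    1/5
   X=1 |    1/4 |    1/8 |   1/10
I(X;Y) = 0.0634, I(X;f(Y)) = 0.0632, inequality holds: 0.0634 ≥ 0.0632

Data Processing Inequality: For any Markov chain X → Y → Z, we have I(X;Y) ≥ I(X;Z).

Here Z = f(Y) is a deterministic function of Y, forming X → Y → Z.

Original I(X;Y) = 0.0634 nats

After applying f:
P(X,Z) where Z=f(Y):
- P(X,Z=0) = P(X,Y=0)
- P(X,Z=1) = P(X,Y=1) + P(X,Y=2)

I(X;Z) = I(X;f(Y)) = 0.0632 nats

Verification: 0.0634 ≥ 0.0632 ✓

Information cannot be created by processing; the function f can only lose information about X.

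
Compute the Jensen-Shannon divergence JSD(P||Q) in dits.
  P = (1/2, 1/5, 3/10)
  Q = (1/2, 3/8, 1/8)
0.0139 dits

Jensen-Shannon divergence is:
JSD(P||Q) = 0.5 × D_KL(P||M) + 0.5 × D_KL(Q||M)
where M = 0.5 × (P + Q) is the mixture distribution.

M = 0.5 × (1/2, 1/5, 3/10) + 0.5 × (1/2, 3/8, 1/8) = (1/2, 0.2875, 0.2125)

D_KL(P||M) = 0.0134 dits
D_KL(Q||M) = 0.0145 dits

JSD(P||Q) = 0.5 × 0.0134 + 0.5 × 0.0145 = 0.0139 dits

Unlike KL divergence, JSD is symmetric and bounded: 0 ≤ JSD ≤ log(2).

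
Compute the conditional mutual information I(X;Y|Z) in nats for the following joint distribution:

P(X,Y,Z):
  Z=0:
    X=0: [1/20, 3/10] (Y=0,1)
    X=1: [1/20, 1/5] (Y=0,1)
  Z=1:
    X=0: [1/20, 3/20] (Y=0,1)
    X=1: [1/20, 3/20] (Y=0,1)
0.0017 nats

Conditional mutual information: I(X;Y|Z) = H(X|Z) + H(Y|Z) - H(X,Y|Z)

H(Z) = 0.6730
H(X,Z) = 1.3578 → H(X|Z) = 0.6848
H(Y,Z) = 1.1683 → H(Y|Z) = 0.4953
H(X,Y,Z) = 1.8514 → H(X,Y|Z) = 1.1784

I(X;Y|Z) = 0.6848 + 0.4953 - 1.1784 = 0.0017 nats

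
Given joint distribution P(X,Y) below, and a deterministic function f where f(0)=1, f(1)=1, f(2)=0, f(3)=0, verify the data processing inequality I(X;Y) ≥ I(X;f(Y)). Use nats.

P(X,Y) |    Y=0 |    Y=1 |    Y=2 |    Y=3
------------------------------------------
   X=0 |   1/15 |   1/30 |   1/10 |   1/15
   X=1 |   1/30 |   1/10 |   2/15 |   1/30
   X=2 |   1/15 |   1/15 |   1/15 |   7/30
I(X;Y) = 0.1124, I(X;f(Y)) = 0.0072, inequality holds: 0.1124 ≥ 0.0072

Data Processing Inequality: For any Markov chain X → Y → Z, we have I(X;Y) ≥ I(X;Z).

Here Z = f(Y) is a deterministic function of Y, forming X → Y → Z.

Original I(X;Y) = 0.1124 nats

After applying f:
P(X,Z) where Z=f(Y):
- P(X,Z=0) = P(X,Y=2) + P(X,Y=3)
- P(X,Z=1) = P(X,Y=0) + P(X,Y=1)

I(X;Z) = I(X;f(Y)) = 0.0072 nats

Verification: 0.1124 ≥ 0.0072 ✓

Information cannot be created by processing; the function f can only lose information about X.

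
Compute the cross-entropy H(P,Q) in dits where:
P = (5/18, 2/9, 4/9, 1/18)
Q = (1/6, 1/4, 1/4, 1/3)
0.6440 dits

Cross-entropy: H(P,Q) = -Σ p(x) log q(x)

Alternatively: H(P,Q) = H(P) + D_KL(P||Q)
H(P) = 0.5259 dits
D_KL(P||Q) = 0.1181 dits

H(P,Q) = 0.5259 + 0.1181 = 0.6440 dits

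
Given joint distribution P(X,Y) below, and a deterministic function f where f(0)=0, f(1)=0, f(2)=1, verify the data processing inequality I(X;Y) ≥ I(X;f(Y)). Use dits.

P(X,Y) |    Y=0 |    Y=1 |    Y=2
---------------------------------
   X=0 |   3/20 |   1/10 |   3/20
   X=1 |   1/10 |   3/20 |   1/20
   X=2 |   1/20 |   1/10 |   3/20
I(X;Y) = 0.0245, I(X;f(Y)) = 0.0172, inequality holds: 0.0245 ≥ 0.0172

Data Processing Inequality: For any Markov chain X → Y → Z, we have I(X;Y) ≥ I(X;Z).

Here Z = f(Y) is a deterministic function of Y, forming X → Y → Z.

Original I(X;Y) = 0.0245 dits

After applying f:
P(X,Z) where Z=f(Y):
- P(X,Z=0) = P(X,Y=0) + P(X,Y=1)
- P(X,Z=1) = P(X,Y=2)

I(X;Z) = I(X;f(Y)) = 0.0172 dits

Verification: 0.0245 ≥ 0.0172 ✓

Information cannot be created by processing; the function f can only lose information about X.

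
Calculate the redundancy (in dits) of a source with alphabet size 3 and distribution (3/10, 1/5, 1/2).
0.0299 dits

Redundancy measures how far a source is from maximum entropy:
R = H_max - H(X)

Maximum entropy for 3 symbols: H_max = log_10(3) = 0.4771 dits
Actual entropy: H(X) = 0.4472 dits
Redundancy: R = 0.4771 - 0.4472 = 0.0299 dits

This redundancy represents potential for compression: the source could be compressed by 0.0299 dits per symbol.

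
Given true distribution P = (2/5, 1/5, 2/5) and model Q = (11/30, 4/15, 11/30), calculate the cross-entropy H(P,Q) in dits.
0.4634 dits

Cross-entropy: H(P,Q) = -Σ p(x) log q(x)

Alternatively: H(P,Q) = H(P) + D_KL(P||Q)
H(P) = 0.4581 dits
D_KL(P||Q) = 0.0052 dits

H(P,Q) = 0.4581 + 0.0052 = 0.4634 dits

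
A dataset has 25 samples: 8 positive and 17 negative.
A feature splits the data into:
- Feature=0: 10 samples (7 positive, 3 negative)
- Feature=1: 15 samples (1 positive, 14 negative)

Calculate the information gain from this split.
0.3398 bits

Information Gain = H(Y) - H(Y|Feature)

Before split:
P(positive) = 8/25 = 0.3200
H(Y) = 0.9044 bits

After split:
Feature=0: H = 0.8813 bits (weight = 10/25)
Feature=1: H = 0.3534 bits (weight = 15/25)
H(Y|Feature) = (10/25)×0.8813 + (15/25)×0.3534 = 0.5645 bits

Information Gain = 0.9044 - 0.5645 = 0.3398 bits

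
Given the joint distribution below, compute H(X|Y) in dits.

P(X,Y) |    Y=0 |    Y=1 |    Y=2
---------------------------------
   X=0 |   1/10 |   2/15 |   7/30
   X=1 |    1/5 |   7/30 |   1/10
0.2757 dits

Using the chain rule: H(X|Y) = H(X,Y) - H(Y)

First, compute H(X,Y) = 0.7514 dits

Marginal P(Y) = (3/10, 11/30, 1/3)
H(Y) = 0.4757 dits

H(X|Y) = H(X,Y) - H(Y) = 0.7514 - 0.4757 = 0.2757 dits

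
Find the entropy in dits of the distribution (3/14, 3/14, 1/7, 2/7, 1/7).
0.6836 dits

Shannon entropy is H(X) = -Σ p(x) log p(x).

For P = (3/14, 3/14, 1/7, 2/7, 1/7):
H = -3/14 × log_10(3/14) -3/14 × log_10(3/14) -1/7 × log_10(1/7) -2/7 × log_10(2/7) -1/7 × log_10(1/7)
H = 0.6836 dits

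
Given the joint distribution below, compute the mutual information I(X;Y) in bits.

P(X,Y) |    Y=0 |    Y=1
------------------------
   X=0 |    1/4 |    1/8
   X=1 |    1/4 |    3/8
0.0488 bits

Mutual information: I(X;Y) = H(X) + H(Y) - H(X,Y)

Marginals:
P(X) = (3/8, 5/8), H(X) = 0.9544 bits
P(Y) = (1/2, 1/2), H(Y) = 1.0000 bits

Joint entropy: H(X,Y) = 1.9056 bits

I(X;Y) = 0.9544 + 1.0000 - 1.9056 = 0.0488 bits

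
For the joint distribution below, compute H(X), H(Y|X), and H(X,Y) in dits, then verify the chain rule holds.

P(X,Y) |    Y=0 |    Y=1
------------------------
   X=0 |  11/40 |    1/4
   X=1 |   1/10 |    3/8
H(X,Y) = 0.5644, H(X) = 0.3005, H(Y|X) = 0.2639 (all in dits)

Chain rule: H(X,Y) = H(X) + H(Y|X)

Left side — joint entropy directly:
H(X,Y) = -Σ p(x,y) log p(x,y) = 0.5644 dits

Right side — compute H(Y|X) from the conditional distributions:
P(X) = (21/40, 19/40), so H(X) = 0.3005 dits
H(Y|X) = Σ_x P(X=x) · H(Y|X=x):
  P(Y|X=0) = (11/21, 10/21), H(Y|X=0) = 0.3005, weight P(X=0) = 21/40
  P(Y|X=1) = (4/19, 15/19), H(Y|X=1) = 0.2235, weight P(X=1) = 19/40
H(Y|X) = 0.2639 dits

H(X) + H(Y|X) = 0.3005 + 0.2639 = 0.5644 dits

Both sides equal 0.5644 dits. ✓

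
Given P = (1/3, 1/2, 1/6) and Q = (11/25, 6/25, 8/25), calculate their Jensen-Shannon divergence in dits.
0.0171 dits

Jensen-Shannon divergence is:
JSD(P||Q) = 0.5 × D_KL(P||M) + 0.5 × D_KL(Q||M)
where M = 0.5 × (P + Q) is the mixture distribution.

M = 0.5 × (1/3, 1/2, 1/6) + 0.5 × (11/25, 6/25, 8/25) = (0.386667, 0.37, 0.243333)

D_KL(P||M) = 0.0165 dits
D_KL(Q||M) = 0.0176 dits

JSD(P||Q) = 0.5 × 0.0165 + 0.5 × 0.0176 = 0.0171 dits

Unlike KL divergence, JSD is symmetric and bounded: 0 ≤ JSD ≤ log(2).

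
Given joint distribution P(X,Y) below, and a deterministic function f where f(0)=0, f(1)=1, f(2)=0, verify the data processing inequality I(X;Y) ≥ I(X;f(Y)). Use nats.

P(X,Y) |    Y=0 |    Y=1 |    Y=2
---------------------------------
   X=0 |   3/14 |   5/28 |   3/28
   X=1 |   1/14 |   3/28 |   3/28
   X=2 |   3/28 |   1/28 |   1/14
I(X;Y) = 0.0334, I(X;f(Y)) = 0.0165, inequality holds: 0.0334 ≥ 0.0165

Data Processing Inequality: For any Markov chain X → Y → Z, we have I(X;Y) ≥ I(X;Z).

Here Z = f(Y) is a deterministic function of Y, forming X → Y → Z.

Original I(X;Y) = 0.0334 nats

After applying f:
P(X,Z) where Z=f(Y):
- P(X,Z=0) = P(X,Y=0) + P(X,Y=2)
- P(X,Z=1) = P(X,Y=1)

I(X;Z) = I(X;f(Y)) = 0.0165 nats

Verification: 0.0334 ≥ 0.0165 ✓

Information cannot be created by processing; the function f can only lose information about X.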